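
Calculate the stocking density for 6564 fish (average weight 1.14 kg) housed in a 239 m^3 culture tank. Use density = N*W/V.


Total biomass = 6564 fish * 1.14 kg = 7482.96 kg
Density = total biomass / volume = 7482.96 / 239 = 31.3095 kg/m^3

31.3095 kg/m^3


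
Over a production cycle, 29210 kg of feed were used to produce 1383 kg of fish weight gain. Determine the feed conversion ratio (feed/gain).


FCR = feed consumed / weight gained
FCR = 29210 kg / 1383 kg = 21.1208

21.1208


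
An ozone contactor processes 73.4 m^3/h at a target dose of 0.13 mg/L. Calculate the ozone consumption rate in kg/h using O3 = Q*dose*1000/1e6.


O3 demand (mg/h) = Q * dose * 1000 = 73.4 * 0.13 * 1000 = 9542 mg/h
Convert mg to kg: 9542 / 1e6 = 0.009542 kg/h

0.009542 kg/h


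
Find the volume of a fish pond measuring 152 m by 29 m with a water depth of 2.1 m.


Base area = L * W = 152 * 29 = 4408 m^2
Volume = area * depth = 4408 * 2.1 = 9256.8 m^3

9256.8 m^3


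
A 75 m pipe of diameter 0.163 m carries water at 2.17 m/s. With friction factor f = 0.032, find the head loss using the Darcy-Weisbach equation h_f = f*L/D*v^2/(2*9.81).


v^2 = 2.17^2 = 4.7089 m^2/s^2
L/D = 75/0.163 = 460.1227
h_f = f*(L/D)*v^2/(2g) = 0.032 * 460.1227 * 4.7089 / 19.62 = 3.53382 m

3.53382 m


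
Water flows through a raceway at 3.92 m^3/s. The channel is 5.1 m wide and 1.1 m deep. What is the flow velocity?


Cross-sectional area = W * d = 5.1 * 1.1 = 5.61 m^2
Velocity = Q / A = 3.92 / 5.61 = 0.698752 m/s

0.698752 m/s


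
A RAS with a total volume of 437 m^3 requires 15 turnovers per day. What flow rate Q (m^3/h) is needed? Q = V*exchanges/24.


Daily recirculation volume = 437 m^3 * 15 = 6555 m^3/day
Flow rate Q = daily volume / 24 h = 6555 / 24 = 273.125 m^3/h

273.125 m^3/h


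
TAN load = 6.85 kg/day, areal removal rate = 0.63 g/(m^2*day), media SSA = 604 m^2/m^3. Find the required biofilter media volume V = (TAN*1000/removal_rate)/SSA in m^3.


A = 6.85*1000 / 0.63 = 10873.016 m^2
V = 10873.016 / 604 = 18.0017

18.0017 m^3


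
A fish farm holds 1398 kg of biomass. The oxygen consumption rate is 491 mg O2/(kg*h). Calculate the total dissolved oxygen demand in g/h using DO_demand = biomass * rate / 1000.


Total O2 consumption (mg/h) = 1398 kg * 491 mg/(kg*h) = 686418 mg/h
Convert to g/h: 686418 / 1000 = 686.418 g/h

686.418 g/h


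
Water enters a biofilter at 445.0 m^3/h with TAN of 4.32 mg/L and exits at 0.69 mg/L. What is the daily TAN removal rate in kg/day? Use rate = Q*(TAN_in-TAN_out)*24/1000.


Concentration drop: TAN_in - TAN_out = 4.32 - 0.69 = 3.63 mg/L
Hourly TAN removed = Q * dTAN = 445.0 m^3/h * 3.63 mg/L = 1615.35 g/h  (m^3/h * mg/L = g/h)
Daily TAN removed = 1615.35 * 24 = 38768.4 g/day
Convert to kg/day: 38768.4 / 1000 = 38.7684 kg/day

38.7684 kg/day


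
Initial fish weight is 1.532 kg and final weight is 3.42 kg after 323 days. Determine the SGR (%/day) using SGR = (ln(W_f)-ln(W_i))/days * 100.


ln(W_f) = ln(3.42) = 1.2296406
ln(W_i) = ln(1.532) = 0.42657407
ln(W_f) - ln(W_i) = 1.2296406 - 0.42657407 = 0.80306653
SGR = 0.80306653 / 323 * 100 = 0.248627 %/day

0.248627 %/day


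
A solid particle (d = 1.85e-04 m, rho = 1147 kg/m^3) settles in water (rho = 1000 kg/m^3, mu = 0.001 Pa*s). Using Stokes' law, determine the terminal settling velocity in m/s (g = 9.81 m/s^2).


Density difference: rho_p - rho_f = 1147 - 1000 = 147 kg/m^3
d^2 = (1.85e-04)^2 = 3.4225e-08 m^2
Numerator = (rho_p - rho_f) * g * d^2 = 147 * 9.81 * 3.4225e-08 = 4.9354846e-05
Denominator = 18 * mu = 18 * 0.001 = 0.018
v_s = 4.9354846e-05 / 0.018 = 0.00274194 m/s
Check: Re = rho_f * v_s * d / mu = 1000 * 0.00274194 * 1.85e-04 / 0.001 = 0.507 < 1, so Stokes' law applies.

0.00274194 m/s


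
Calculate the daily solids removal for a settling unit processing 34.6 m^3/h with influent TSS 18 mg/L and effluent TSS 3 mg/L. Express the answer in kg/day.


Concentration drop: TSS_in - TSS_out = 18 - 3 = 15 mg/L
Hourly solids removed = Q * dTSS = 34.6 m^3/h * 15 mg/L = 519 g/h  (m^3/h * mg/L = g/h)
Daily solids removed = 519 * 24 = 12456 g/day
Convert g to kg: 12456 / 1000 = 12.456 kg/day

12.456 kg/day


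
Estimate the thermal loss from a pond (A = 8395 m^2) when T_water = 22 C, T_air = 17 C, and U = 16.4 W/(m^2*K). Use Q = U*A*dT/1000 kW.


Temperature difference dT = 22 - 17 = 5 K
Heat loss (W) = U * A * dT = 16.4 * 8395 * 5 = 688390 W
Convert to kW: 688390 / 1000 = 688.39 kW

688.39 kW


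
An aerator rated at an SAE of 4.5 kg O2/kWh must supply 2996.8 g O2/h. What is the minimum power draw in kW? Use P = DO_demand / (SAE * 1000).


SAE in g O2/kWh = 4.5 * 1000 = 4500 g/kWh
P = DO_demand / SAE_g = 2996.8 / 4500 = 0.665956 kW

0.665956 kW


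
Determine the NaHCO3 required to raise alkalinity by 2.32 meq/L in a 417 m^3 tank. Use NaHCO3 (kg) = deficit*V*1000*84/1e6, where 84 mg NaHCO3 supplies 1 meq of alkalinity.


Tank volume in L = 417 m^3 * 1000 = 417000 L
Total meq required = 2.32 meq/L * 417000 L = 967440 meq
NaHCO3 mass = 967440 meq * 84 mg/meq / 1e6 = 81.265 kg

81.265 kg


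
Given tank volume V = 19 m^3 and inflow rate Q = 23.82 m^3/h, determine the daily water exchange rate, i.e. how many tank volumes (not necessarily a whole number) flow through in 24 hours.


Daily flow volume = 23.82 m^3/h * 24 h = 571.68 m^3/day
Exchanges = daily flow / tank volume = 571.68 / 19 = 30.0884 exchanges/day

30.0884 exchanges/day


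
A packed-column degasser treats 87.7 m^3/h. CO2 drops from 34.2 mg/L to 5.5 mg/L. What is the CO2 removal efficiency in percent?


CO2_out / CO2_in = 5.5 / 34.2 = 0.16081871
Fraction remaining = 0.16081871
efficiency = (1 - 0.16081871) * 100 = 83.9181 %

83.9181 %


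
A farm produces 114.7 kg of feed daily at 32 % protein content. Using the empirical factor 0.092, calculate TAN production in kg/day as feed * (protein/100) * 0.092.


Protein in feed = 114.7 * 32/100 = 36.704 kg/day
TAN = protein * 0.092 = 36.704 * 0.092 = 3.376768 kg/day

3.376768 kg/day


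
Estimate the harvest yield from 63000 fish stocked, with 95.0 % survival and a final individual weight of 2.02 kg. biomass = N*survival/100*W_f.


Survivors = 63000 * 95.0/100 = 59850 fish
Harvest biomass = survivors * W_f = 59850 * 2.02 = 120897 kg

120897 kg


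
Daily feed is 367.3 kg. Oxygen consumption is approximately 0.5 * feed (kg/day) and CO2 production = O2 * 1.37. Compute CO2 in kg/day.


O2 = 367.3 * 0.5 = 183.65
CO2 = 183.65 * 1.37 = 251.6005

251.6005 kg/day


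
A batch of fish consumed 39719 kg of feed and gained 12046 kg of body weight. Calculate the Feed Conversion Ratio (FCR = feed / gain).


FCR = feed consumed / weight gained
FCR = 39719 kg / 12046 kg = 3.29728

3.29728


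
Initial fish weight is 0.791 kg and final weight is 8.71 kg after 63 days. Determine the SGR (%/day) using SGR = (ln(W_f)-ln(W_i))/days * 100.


ln(W_f) = ln(8.71) = 2.1644718
ln(W_i) = ln(0.791) = -0.23445731
ln(W_f) - ln(W_i) = 2.1644718 - -0.23445731 = 2.3989291
SGR = 2.3989291 / 63 * 100 = 3.80782 %/day

3.80782 %/day


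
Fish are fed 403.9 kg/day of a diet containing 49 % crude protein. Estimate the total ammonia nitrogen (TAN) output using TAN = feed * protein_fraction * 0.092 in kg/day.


Protein in feed = 403.9 * 49/100 = 197.911 kg/day
TAN = protein * 0.092 = 197.911 * 0.092 = 18.207812 kg/day

18.207812 kg/day


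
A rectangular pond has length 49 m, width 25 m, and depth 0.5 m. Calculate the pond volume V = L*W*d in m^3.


Base area = L * W = 49 * 25 = 1225 m^2
Volume = area * depth = 1225 * 0.5 = 612.5 m^3

612.5 m^3


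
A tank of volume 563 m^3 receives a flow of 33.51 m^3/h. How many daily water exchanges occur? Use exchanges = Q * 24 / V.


Daily flow volume = 33.51 m^3/h * 24 h = 804.24 m^3/day
Exchanges = daily flow / tank volume = 804.24 / 563 = 1.42849 exchanges/day

1.42849 exchanges/day


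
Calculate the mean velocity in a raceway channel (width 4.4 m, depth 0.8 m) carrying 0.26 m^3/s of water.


Cross-sectional area = W * d = 4.4 * 0.8 = 3.52 m^2
Velocity = Q / A = 0.26 / 3.52 = 0.0738636 m/s

0.0738636 m/s


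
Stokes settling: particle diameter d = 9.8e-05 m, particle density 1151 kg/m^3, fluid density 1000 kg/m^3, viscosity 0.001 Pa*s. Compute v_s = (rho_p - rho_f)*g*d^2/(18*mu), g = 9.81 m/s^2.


Density difference: rho_p - rho_f = 1151 - 1000 = 151 kg/m^3
d^2 = (9.8e-05)^2 = 9.604e-09 m^2
Numerator = (rho_p - rho_f) * g * d^2 = 151 * 9.81 * 9.604e-09 = 1.4226501e-05
Denominator = 18 * mu = 18 * 0.001 = 0.018
v_s = 1.4226501e-05 / 0.018 = 7.90361e-04 m/s
Check: Re = rho_f * v_s * d / mu = 1000 * 7.90361e-04 * 9.8e-05 / 0.001 = 0.0775 < 1, so Stokes' law applies.

7.90361e-04 m/s


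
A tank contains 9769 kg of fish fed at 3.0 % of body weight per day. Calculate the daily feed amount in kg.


Feeding rate fraction = 3.0% / 100 = 0.03
Daily feed = 9769 kg * 0.03 = 293.07 kg/day

293.07 kg/day


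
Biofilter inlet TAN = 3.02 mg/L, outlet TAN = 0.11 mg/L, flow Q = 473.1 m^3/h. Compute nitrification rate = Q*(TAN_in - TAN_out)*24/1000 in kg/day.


Concentration drop: TAN_in - TAN_out = 3.02 - 0.11 = 2.91 mg/L
Hourly TAN removed = Q * dTAN = 473.1 m^3/h * 2.91 mg/L = 1376.721 g/h  (m^3/h * mg/L = g/h)
Daily TAN removed = 1376.721 * 24 = 33041.304 g/day
Convert to kg/day: 33041.304 / 1000 = 33.041304 kg/day

33.041304 kg/day


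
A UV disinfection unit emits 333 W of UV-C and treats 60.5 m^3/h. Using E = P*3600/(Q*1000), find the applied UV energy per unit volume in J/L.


Energy delivered per hour = 333 W * 3600 s = 1198800 J/h
Volume treated per hour = 60.5 m^3/h * 1000 = 60500 L/h
dose = 1198800 / 60500 = 19.8149 J/L

19.8149 J/L


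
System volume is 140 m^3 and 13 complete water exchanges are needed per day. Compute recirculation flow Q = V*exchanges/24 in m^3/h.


Daily recirculation volume = 140 m^3 * 13 = 1820 m^3/day
Flow rate Q = daily volume / 24 h = 1820 / 24 = 75.8333 m^3/h

75.8333 m^3/h


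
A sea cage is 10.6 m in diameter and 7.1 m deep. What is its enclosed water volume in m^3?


r = d/2 = 10.6/2 = 5.3 m
Base area = pi*r^2 = pi*5.3^2 = 88.247338 m^2
Volume = 88.247338 * 7.1 = 626.556 m^3

626.556 m^3


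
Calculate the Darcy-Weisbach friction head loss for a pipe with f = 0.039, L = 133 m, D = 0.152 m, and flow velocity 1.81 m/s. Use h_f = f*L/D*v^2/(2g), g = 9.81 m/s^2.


v^2 = 1.81^2 = 3.2761 m^2/s^2
L/D = 133/0.152 = 875
h_f = f*(L/D)*v^2/(2g) = 0.039 * 875 * 3.2761 / 19.62 = 5.69811 m

5.69811 m


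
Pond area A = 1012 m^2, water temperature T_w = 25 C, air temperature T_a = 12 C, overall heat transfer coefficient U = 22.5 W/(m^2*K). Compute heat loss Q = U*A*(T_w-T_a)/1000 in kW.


Temperature difference dT = 25 - 12 = 13 K
Heat loss (W) = U * A * dT = 22.5 * 1012 * 13 = 296010 W
Convert to kW: 296010 / 1000 = 296.01 kW

296.01 kW


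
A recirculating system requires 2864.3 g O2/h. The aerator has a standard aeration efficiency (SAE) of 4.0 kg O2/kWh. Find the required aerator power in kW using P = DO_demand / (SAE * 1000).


SAE in g O2/kWh = 4.0 * 1000 = 4000 g/kWh
P = DO_demand / SAE_g = 2864.3 / 4000 = 0.716075 kW

0.716075 kW


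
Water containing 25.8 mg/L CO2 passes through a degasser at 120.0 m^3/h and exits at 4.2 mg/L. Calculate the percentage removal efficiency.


CO2_out / CO2_in = 4.2 / 25.8 = 0.1627907
Fraction remaining = 0.1627907
efficiency = (1 - 0.1627907) * 100 = 83.7209 %

83.7209 %


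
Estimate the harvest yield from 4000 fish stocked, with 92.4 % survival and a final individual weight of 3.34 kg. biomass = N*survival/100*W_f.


Survivors = 4000 * 92.4/100 = 3696 fish
Harvest biomass = survivors * W_f = 3696 * 3.34 = 12344.64 kg

12344.64 kg


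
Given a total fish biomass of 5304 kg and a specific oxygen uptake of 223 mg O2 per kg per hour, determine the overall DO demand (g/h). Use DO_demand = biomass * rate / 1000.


Total O2 consumption (mg/h) = 5304 kg * 223 mg/(kg*h) = 1182792 mg/h
Convert to g/h: 1182792 / 1000 = 1182.792 g/h

1182.792 g/h


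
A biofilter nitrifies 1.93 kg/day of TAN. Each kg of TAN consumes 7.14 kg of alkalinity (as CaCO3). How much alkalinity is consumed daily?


Alkalinity factor: 7.14 kg CaCO3 consumed per kg TAN nitrified
alk = 1.93 kg TAN * 7.14 = 13.7802 kg CaCO3/day

13.7802 kg CaCO3/day


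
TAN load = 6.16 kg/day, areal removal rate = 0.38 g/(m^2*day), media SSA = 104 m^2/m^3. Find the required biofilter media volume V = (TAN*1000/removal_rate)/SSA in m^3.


A = 6.16*1000 / 0.38 = 16210.526 m^2
V = 16210.526 / 104 = 155.87

155.87 m^3


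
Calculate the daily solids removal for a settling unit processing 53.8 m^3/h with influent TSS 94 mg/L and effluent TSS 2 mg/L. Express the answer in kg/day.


Concentration drop: TSS_in - TSS_out = 94 - 2 = 92 mg/L
Hourly solids removed = Q * dTSS = 53.8 m^3/h * 92 mg/L = 4949.6 g/h  (m^3/h * mg/L = g/h)
Daily solids removed = 4949.6 * 24 = 118790.4 g/day
Convert g to kg: 118790.4 / 1000 = 118.7904 kg/day

118.7904 kg/day


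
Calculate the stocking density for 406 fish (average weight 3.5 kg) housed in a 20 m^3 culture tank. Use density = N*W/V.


Total biomass = 406 fish * 3.5 kg = 1421 kg
Density = total biomass / volume = 1421 / 20 = 71.05 kg/m^3

71.05 kg/m^3


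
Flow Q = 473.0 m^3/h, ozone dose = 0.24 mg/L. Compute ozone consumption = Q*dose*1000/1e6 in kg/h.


O3 demand (mg/h) = Q * dose * 1000 = 473.0 * 0.24 * 1000 = 113520 mg/h
Convert mg to kg: 113520 / 1e6 = 0.11352 kg/h

0.11352 kg/h


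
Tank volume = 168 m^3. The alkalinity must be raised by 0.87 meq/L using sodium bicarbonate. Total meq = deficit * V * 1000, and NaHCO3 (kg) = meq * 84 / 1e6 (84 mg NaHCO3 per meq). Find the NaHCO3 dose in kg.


Tank volume in L = 168 m^3 * 1000 = 168000 L
Total meq required = 0.87 meq/L * 168000 L = 146160 meq
NaHCO3 mass = 146160 meq * 84 mg/meq / 1e6 = 12.2774 kg

12.2774 kg


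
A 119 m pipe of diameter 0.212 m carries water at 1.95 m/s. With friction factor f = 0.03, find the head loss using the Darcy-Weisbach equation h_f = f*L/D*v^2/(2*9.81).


v^2 = 1.95^2 = 3.8025 m^2/s^2
L/D = 119/0.212 = 561.32075
h_f = f*(L/D)*v^2/(2g) = 0.03 * 561.32075 * 3.8025 / 19.62 = 3.26364 m

3.26364 m


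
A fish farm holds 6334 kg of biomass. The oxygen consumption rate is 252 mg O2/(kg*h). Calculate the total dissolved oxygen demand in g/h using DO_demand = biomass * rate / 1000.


Total O2 consumption (mg/h) = 6334 kg * 252 mg/(kg*h) = 1596168 mg/h
Convert to g/h: 1596168 / 1000 = 1596.168 g/h

1596.168 g/h


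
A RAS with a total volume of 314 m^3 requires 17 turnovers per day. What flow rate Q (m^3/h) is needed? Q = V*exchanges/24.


Daily recirculation volume = 314 m^3 * 17 = 5338 m^3/day
Flow rate Q = daily volume / 24 h = 5338 / 24 = 222.417 m^3/h

222.417 m^3/h


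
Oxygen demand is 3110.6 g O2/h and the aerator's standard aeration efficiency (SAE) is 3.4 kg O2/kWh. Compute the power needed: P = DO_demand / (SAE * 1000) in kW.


SAE in g O2/kWh = 3.4 * 1000 = 3400 g/kWh
P = DO_demand / SAE_g = 3110.6 / 3400 = 0.914882 kW

0.914882 kW


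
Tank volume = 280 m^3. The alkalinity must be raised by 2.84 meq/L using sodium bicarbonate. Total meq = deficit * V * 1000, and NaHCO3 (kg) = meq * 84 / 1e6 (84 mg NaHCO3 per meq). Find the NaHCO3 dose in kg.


Tank volume in L = 280 m^3 * 1000 = 280000 L
Total meq required = 2.84 meq/L * 280000 L = 795200 meq
NaHCO3 mass = 795200 meq * 84 mg/meq / 1e6 = 66.7968 kg

66.7968 kg


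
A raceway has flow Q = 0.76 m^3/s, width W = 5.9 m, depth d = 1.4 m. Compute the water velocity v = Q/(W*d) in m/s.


Cross-sectional area = W * d = 5.9 * 1.4 = 8.26 m^2
Velocity = Q / A = 0.76 / 8.26 = 0.0920097 m/s

0.0920097 m/s


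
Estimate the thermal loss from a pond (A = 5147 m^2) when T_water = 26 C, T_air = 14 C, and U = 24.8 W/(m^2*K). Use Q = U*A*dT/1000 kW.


Temperature difference dT = 26 - 14 = 12 K
Heat loss (W) = U * A * dT = 24.8 * 5147 * 12 = 1531747.2 W
Convert to kW: 1531747.2 / 1000 = 1531.7472 kW

1531.7472 kW


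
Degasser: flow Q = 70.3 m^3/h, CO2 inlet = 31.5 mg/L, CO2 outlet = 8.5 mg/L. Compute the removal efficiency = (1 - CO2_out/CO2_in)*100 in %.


CO2_out / CO2_in = 8.5 / 31.5 = 0.26984127
Fraction remaining = 0.26984127
efficiency = (1 - 0.26984127) * 100 = 73.0159 %

73.0159 %


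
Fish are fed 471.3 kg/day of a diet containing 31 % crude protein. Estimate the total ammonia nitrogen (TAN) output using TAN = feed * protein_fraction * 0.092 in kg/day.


Protein in feed = 471.3 * 31/100 = 146.103 kg/day
TAN = protein * 0.092 = 146.103 * 0.092 = 13.441476 kg/day

13.441476 kg/day


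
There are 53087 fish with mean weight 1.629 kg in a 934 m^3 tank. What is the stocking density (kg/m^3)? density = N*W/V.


Total biomass = 53087 fish * 1.629 kg = 86478.723 kg
Density = total biomass / volume = 86478.723 / 934 = 92.5896 kg/m^3

92.5896 kg/m^3


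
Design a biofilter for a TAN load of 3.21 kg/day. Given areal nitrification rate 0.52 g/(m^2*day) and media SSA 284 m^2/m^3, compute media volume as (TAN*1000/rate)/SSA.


A = 3.21*1000 / 0.52 = 6173.0769 m^2
V = 6173.0769 / 284 = 21.7362

21.7362 m^3


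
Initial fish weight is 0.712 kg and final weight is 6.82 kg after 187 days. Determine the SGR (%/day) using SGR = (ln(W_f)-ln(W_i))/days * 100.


ln(W_f) = ln(6.82) = 1.9198595
ln(W_i) = ln(0.712) = -0.33967737
ln(W_f) - ln(W_i) = 1.9198595 - -0.33967737 = 2.2595369
SGR = 2.2595369 / 187 * 100 = 1.20831 %/day

1.20831 %/day


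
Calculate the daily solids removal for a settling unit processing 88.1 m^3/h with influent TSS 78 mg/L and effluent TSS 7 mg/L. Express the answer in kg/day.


Concentration drop: TSS_in - TSS_out = 78 - 7 = 71 mg/L
Hourly solids removed = Q * dTSS = 88.1 m^3/h * 71 mg/L = 6255.1 g/h  (m^3/h * mg/L = g/h)
Daily solids removed = 6255.1 * 24 = 150122.4 g/day
Convert g to kg: 150122.4 / 1000 = 150.1224 kg/day

150.1224 kg/day


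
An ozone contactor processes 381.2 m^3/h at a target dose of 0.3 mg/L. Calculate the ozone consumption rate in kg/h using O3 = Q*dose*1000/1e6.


O3 demand (mg/h) = Q * dose * 1000 = 381.2 * 0.3 * 1000 = 114360 mg/h
Convert mg to kg: 114360 / 1e6 = 0.11436 kg/h

0.11436 kg/h


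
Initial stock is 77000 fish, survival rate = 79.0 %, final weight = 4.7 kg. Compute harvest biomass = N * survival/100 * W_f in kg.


Survivors = 77000 * 79.0/100 = 60830 fish
Harvest biomass = survivors * W_f = 60830 * 4.7 = 285901 kg

285901 kg


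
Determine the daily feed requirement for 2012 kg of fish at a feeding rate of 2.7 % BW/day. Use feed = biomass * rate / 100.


Feeding rate fraction = 2.7% / 100 = 0.027
Daily feed = 2012 kg * 0.027 = 54.324 kg/day

54.324 kg/day


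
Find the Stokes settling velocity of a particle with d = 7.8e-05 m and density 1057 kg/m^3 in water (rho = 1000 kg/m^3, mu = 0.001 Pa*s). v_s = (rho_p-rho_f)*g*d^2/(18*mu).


Density difference: rho_p - rho_f = 1057 - 1000 = 57 kg/m^3
d^2 = (7.8e-05)^2 = 6.084e-09 m^2
Numerator = (rho_p - rho_f) * g * d^2 = 57 * 9.81 * 6.084e-09 = 3.4019903e-06
Denominator = 18 * mu = 18 * 0.001 = 0.018
v_s = 3.4019903e-06 / 0.018 = 1.88999e-04 m/s
Check: Re = rho_f * v_s * d / mu = 1000 * 1.88999e-04 * 7.8e-05 / 0.001 = 0.0147 < 1, so Stokes' law applies.

1.88999e-04 m/s


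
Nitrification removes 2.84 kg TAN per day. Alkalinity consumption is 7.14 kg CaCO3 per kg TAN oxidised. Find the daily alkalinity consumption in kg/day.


Alkalinity factor: 7.14 kg CaCO3 consumed per kg TAN nitrified
alk = 2.84 kg TAN * 7.14 = 20.2776 kg CaCO3/day

20.2776 kg CaCO3/day


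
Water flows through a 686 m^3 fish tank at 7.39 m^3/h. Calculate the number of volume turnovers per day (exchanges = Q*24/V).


Daily flow volume = 7.39 m^3/h * 24 h = 177.36 m^3/day
Exchanges = daily flow / tank volume = 177.36 / 686 = 0.258542 exchanges/day

0.258542 exchanges/day


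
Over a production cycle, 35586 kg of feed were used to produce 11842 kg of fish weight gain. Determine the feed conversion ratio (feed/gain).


FCR = feed consumed / weight gained
FCR = 35586 kg / 11842 kg = 3.00507

3.00507


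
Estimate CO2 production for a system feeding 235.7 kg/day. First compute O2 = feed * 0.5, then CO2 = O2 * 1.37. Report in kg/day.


O2 = 235.7 * 0.5 = 117.85
CO2 = 117.85 * 1.37 = 161.4545

161.4545 kg/day


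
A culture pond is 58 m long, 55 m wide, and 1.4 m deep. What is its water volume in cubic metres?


Base area = L * W = 58 * 55 = 3190 m^2
Volume = area * depth = 3190 * 1.4 = 4466 m^3

4466 m^3


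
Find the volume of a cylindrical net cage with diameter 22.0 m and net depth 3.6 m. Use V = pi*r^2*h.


r = d/2 = 22.0/2 = 11 m
Base area = pi*r^2 = pi*11^2 = 380.13271 m^2
Volume = 380.13271 * 3.6 = 1368.48 m^3

1368.48 m^3


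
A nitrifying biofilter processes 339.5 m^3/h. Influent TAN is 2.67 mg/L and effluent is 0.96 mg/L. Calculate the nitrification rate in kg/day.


Concentration drop: TAN_in - TAN_out = 2.67 - 0.96 = 1.71 mg/L
Hourly TAN removed = Q * dTAN = 339.5 m^3/h * 1.71 mg/L = 580.545 g/h  (m^3/h * mg/L = g/h)
Daily TAN removed = 580.545 * 24 = 13933.08 g/day
Convert to kg/day: 13933.08 / 1000 = 13.93308 kg/day

13.93308 kg/day


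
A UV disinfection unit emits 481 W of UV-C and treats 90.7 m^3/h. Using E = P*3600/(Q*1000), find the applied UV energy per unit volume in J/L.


Energy delivered per hour = 481 W * 3600 s = 1731600 J/h
Volume treated per hour = 90.7 m^3/h * 1000 = 90700 L/h
dose = 1731600 / 90700 = 19.0915 J/L

19.0915 J/L


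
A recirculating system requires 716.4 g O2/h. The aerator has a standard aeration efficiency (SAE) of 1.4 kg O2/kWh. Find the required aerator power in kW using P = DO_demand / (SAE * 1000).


SAE in g O2/kWh = 1.4 * 1000 = 1400 g/kWh
P = DO_demand / SAE_g = 716.4 / 1400 = 0.511714 kW

0.511714 kW


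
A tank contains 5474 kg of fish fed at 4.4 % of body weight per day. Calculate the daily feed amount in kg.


Feeding rate fraction = 4.4% / 100 = 0.044
Daily feed = 5474 kg * 0.044 = 240.856 kg/day

240.856 kg/day


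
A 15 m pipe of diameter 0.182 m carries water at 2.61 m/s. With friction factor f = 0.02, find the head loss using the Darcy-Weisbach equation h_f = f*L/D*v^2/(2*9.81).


v^2 = 2.61^2 = 6.8121 m^2/s^2
L/D = 15/0.182 = 82.417582
h_f = f*(L/D)*v^2/(2g) = 0.02 * 82.417582 * 6.8121 / 19.62 = 0.572311 m

0.572311 m


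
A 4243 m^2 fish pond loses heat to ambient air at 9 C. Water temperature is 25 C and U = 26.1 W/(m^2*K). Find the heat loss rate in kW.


Temperature difference dT = 25 - 9 = 16 K
Heat loss (W) = U * A * dT = 26.1 * 4243 * 16 = 1771876.8 W
Convert to kW: 1771876.8 / 1000 = 1771.8768 kW

1771.8768 kW


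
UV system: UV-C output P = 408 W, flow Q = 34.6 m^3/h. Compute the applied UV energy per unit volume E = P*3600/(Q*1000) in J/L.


Energy delivered per hour = 408 W * 3600 s = 1468800 J/h
Volume treated per hour = 34.6 m^3/h * 1000 = 34600 L/h
dose = 1468800 / 34600 = 42.4509 J/L

42.4509 J/L


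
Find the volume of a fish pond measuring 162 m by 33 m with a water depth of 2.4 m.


Base area = L * W = 162 * 33 = 5346 m^2
Volume = area * depth = 5346 * 2.4 = 12830.4 m^3

12830.4 m^3


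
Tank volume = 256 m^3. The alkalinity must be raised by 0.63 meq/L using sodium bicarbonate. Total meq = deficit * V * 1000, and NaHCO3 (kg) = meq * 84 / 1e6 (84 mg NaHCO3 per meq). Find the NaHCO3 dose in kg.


Tank volume in L = 256 m^3 * 1000 = 256000 L
Total meq required = 0.63 meq/L * 256000 L = 161280 meq
NaHCO3 mass = 161280 meq * 84 mg/meq / 1e6 = 13.5475 kg

13.5475 kg


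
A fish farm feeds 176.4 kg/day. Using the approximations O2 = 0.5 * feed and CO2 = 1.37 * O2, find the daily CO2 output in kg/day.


O2 = 176.4 * 0.5 = 88.2
CO2 = 88.2 * 1.37 = 120.834

120.834 kg/day


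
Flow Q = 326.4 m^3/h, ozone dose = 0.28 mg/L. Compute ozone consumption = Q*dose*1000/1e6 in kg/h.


O3 demand (mg/h) = Q * dose * 1000 = 326.4 * 0.28 * 1000 = 91392 mg/h
Convert mg to kg: 91392 / 1e6 = 0.091392 kg/h

0.091392 kg/h


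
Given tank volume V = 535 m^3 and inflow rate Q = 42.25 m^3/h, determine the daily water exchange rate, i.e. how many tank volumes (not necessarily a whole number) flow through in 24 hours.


Daily flow volume = 42.25 m^3/h * 24 h = 1014 m^3/day
Exchanges = daily flow / tank volume = 1014 / 535 = 1.89533 exchanges/day

1.89533 exchanges/day


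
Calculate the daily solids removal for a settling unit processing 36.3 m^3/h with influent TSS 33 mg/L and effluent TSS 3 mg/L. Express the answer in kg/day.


Concentration drop: TSS_in - TSS_out = 33 - 3 = 30 mg/L
Hourly solids removed = Q * dTSS = 36.3 m^3/h * 30 mg/L = 1089 g/h  (m^3/h * mg/L = g/h)
Daily solids removed = 1089 * 24 = 26136 g/day
Convert g to kg: 26136 / 1000 = 26.136 kg/day

26.136 kg/day


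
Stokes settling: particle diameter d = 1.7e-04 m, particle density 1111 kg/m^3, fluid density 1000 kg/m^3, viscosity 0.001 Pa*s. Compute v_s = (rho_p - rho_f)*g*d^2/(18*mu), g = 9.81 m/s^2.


Density difference: rho_p - rho_f = 1111 - 1000 = 111 kg/m^3
d^2 = (1.7e-04)^2 = 2.89e-08 m^2
Numerator = (rho_p - rho_f) * g * d^2 = 111 * 9.81 * 2.89e-08 = 3.1469499e-05
Denominator = 18 * mu = 18 * 0.001 = 0.018
v_s = 3.1469499e-05 / 0.018 = 0.00174831 m/s
Check: Re = rho_f * v_s * d / mu = 1000 * 0.00174831 * 1.7e-04 / 0.001 = 0.297 < 1, so Stokes' law applies.

0.00174831 m/s


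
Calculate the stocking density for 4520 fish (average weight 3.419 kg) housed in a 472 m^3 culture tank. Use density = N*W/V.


Total biomass = 4520 fish * 3.419 kg = 15453.88 kg
Density = total biomass / volume = 15453.88 / 472 = 32.7413 kg/m^3

32.7413 kg/m^3


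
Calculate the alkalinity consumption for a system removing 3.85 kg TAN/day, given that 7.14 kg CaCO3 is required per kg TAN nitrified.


Alkalinity factor: 7.14 kg CaCO3 consumed per kg TAN nitrified
alk = 3.85 kg TAN * 7.14 = 27.489 kg CaCO3/day

27.489 kg CaCO3/day


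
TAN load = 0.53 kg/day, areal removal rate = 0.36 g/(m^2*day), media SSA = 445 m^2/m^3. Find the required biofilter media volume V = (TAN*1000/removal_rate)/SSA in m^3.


A = 0.53*1000 / 0.36 = 1472.2222 m^2
V = 1472.2222 / 445 = 3.30836

3.30836 m^3


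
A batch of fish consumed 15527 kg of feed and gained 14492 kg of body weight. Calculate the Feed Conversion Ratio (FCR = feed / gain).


FCR = feed consumed / weight gained
FCR = 15527 kg / 14492 kg = 1.07142

1.07142


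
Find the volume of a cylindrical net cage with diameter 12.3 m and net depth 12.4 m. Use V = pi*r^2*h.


r = d/2 = 12.3/2 = 6.15 m
Base area = pi*r^2 = pi*6.15^2 = 118.82289 m^2
Volume = 118.82289 * 12.4 = 1473.4 m^3

1473.4 m^3


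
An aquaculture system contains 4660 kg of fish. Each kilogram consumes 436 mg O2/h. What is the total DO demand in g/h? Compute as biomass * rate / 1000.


Total O2 consumption (mg/h) = 4660 kg * 436 mg/(kg*h) = 2031760 mg/h
Convert to g/h: 2031760 / 1000 = 2031.76 g/h

2031.76 g/h


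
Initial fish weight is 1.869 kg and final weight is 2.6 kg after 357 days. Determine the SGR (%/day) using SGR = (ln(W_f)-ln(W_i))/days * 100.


ln(W_f) = ln(2.6) = 0.95551145
ln(W_i) = ln(1.869) = 0.62540353
ln(W_f) - ln(W_i) = 0.95551145 - 0.62540353 = 0.33010792
SGR = 0.33010792 / 357 * 100 = 0.0924672 %/day

0.0924672 %/day


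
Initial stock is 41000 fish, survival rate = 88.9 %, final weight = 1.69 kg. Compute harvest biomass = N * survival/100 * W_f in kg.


Survivors = 41000 * 88.9/100 = 36449 fish
Harvest biomass = survivors * W_f = 36449 * 1.69 = 61598.81 kg

61598.81 kg


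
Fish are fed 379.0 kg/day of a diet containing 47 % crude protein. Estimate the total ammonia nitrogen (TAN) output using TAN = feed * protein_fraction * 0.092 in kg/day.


Protein in feed = 379.0 * 47/100 = 178.13 kg/day
TAN = protein * 0.092 = 178.13 * 0.092 = 16.38796 kg/day

16.38796 kg/day


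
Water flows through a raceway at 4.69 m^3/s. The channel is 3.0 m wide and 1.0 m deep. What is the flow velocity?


Cross-sectional area = W * d = 3.0 * 1.0 = 3 m^2
Velocity = Q / A = 4.69 / 3 = 1.56333 m/s

1.56333 m/s


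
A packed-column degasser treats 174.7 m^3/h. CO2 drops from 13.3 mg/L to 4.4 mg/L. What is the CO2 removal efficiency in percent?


CO2_out / CO2_in = 4.4 / 13.3 = 0.33082707
Fraction remaining = 0.33082707
efficiency = (1 - 0.33082707) * 100 = 66.9173 %

66.9173 %


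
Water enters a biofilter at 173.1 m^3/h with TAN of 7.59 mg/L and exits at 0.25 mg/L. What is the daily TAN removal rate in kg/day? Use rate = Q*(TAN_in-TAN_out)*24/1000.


Concentration drop: TAN_in - TAN_out = 7.59 - 0.25 = 7.34 mg/L
Hourly TAN removed = Q * dTAN = 173.1 m^3/h * 7.34 mg/L = 1270.554 g/h  (m^3/h * mg/L = g/h)
Daily TAN removed = 1270.554 * 24 = 30493.296 g/day
Convert to kg/day: 30493.296 / 1000 = 30.493296 kg/day

30.493296 kg/day


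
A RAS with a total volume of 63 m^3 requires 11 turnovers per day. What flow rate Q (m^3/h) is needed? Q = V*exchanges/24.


Daily recirculation volume = 63 m^3 * 11 = 693 m^3/day
Flow rate Q = daily volume / 24 h = 693 / 24 = 28.875 m^3/h

28.875 m^3/h


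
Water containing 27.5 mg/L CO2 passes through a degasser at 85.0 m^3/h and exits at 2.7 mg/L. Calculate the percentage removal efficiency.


CO2_out / CO2_in = 2.7 / 27.5 = 0.098181818
Fraction remaining = 0.098181818
efficiency = (1 - 0.098181818) * 100 = 90.1818 %

90.1818 %


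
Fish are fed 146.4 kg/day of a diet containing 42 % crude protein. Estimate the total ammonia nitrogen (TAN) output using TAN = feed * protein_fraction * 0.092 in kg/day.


Protein in feed = 146.4 * 42/100 = 61.488 kg/day
TAN = protein * 0.092 = 61.488 * 0.092 = 5.656896 kg/day

5.656896 kg/day


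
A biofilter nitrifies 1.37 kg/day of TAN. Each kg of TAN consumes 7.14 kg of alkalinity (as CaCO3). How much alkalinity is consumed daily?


Alkalinity factor: 7.14 kg CaCO3 consumed per kg TAN nitrified
alk = 1.37 kg TAN * 7.14 = 9.7818 kg CaCO3/day

9.7818 kg CaCO3/day


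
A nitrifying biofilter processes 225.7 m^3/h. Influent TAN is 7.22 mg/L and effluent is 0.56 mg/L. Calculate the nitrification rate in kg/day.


Concentration drop: TAN_in - TAN_out = 7.22 - 0.56 = 6.66 mg/L
Hourly TAN removed = Q * dTAN = 225.7 m^3/h * 6.66 mg/L = 1503.162 g/h  (m^3/h * mg/L = g/h)
Daily TAN removed = 1503.162 * 24 = 36075.888 g/day
Convert to kg/day: 36075.888 / 1000 = 36.075888 kg/day

36.075888 kg/day


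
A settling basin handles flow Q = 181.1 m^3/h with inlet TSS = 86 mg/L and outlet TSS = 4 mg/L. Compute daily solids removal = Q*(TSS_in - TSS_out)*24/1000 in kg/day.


Concentration drop: TSS_in - TSS_out = 86 - 4 = 82 mg/L
Hourly solids removed = Q * dTSS = 181.1 m^3/h * 82 mg/L = 14850.2 g/h  (m^3/h * mg/L = g/h)
Daily solids removed = 14850.2 * 24 = 356404.8 g/day
Convert g to kg: 356404.8 / 1000 = 356.4048 kg/day

356.4048 kg/day


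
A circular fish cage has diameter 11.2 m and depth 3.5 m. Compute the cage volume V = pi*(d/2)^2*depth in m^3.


r = d/2 = 11.2/2 = 5.6 m
Base area = pi*r^2 = pi*5.6^2 = 98.520346 m^2
Volume = 98.520346 * 3.5 = 344.821 m^3

344.821 m^3


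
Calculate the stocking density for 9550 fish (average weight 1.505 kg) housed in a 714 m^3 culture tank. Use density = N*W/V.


Total biomass = 9550 fish * 1.505 kg = 14372.75 kg
Density = total biomass / volume = 14372.75 / 714 = 20.1299 kg/m^3

20.1299 kg/m^3


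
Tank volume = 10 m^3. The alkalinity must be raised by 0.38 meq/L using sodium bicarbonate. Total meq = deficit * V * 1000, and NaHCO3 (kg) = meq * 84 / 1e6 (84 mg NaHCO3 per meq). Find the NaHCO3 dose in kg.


Tank volume in L = 10 m^3 * 1000 = 10000 L
Total meq required = 0.38 meq/L * 10000 L = 3800 meq
NaHCO3 mass = 3800 meq * 84 mg/meq / 1e6 = 0.3192 kg

0.3192 kg


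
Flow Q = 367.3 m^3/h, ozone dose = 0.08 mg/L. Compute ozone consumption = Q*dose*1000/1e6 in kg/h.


O3 demand (mg/h) = Q * dose * 1000 = 367.3 * 0.08 * 1000 = 29384 mg/h
Convert mg to kg: 29384 / 1e6 = 0.029384 kg/h

0.029384 kg/h


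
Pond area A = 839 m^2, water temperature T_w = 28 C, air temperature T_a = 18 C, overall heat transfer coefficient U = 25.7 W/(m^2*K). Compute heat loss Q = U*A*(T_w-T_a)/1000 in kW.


Temperature difference dT = 28 - 18 = 10 K
Heat loss (W) = U * A * dT = 25.7 * 839 * 10 = 215623 W
Convert to kW: 215623 / 1000 = 215.623 kW

215.623 kW


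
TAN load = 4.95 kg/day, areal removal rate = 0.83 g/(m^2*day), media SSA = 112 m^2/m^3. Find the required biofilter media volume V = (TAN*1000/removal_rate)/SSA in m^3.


A = 4.95*1000 / 0.83 = 5963.8554 m^2
V = 5963.8554 / 112 = 53.2487

53.2487 m^3


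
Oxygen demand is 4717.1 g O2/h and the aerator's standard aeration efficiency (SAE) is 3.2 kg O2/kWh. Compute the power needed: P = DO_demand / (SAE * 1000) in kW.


SAE in g O2/kWh = 3.2 * 1000 = 3200 g/kWh
P = DO_demand / SAE_g = 4717.1 / 3200 = 1.47409 kW

1.47409 kW


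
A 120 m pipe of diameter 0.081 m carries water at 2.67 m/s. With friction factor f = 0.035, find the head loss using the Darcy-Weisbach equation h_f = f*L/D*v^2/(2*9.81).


v^2 = 2.67^2 = 7.1289 m^2/s^2
L/D = 120/0.081 = 1481.4815
h_f = f*(L/D)*v^2/(2g) = 0.035 * 1481.4815 * 7.1289 / 19.62 = 18.8403 m

18.8403 m


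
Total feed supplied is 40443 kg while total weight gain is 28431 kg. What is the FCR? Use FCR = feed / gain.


FCR = feed consumed / weight gained
FCR = 40443 kg / 28431 kg = 1.4225

1.4225


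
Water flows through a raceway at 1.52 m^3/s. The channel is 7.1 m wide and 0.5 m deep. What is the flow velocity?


Cross-sectional area = W * d = 7.1 * 0.5 = 3.55 m^2
Velocity = Q / A = 1.52 / 3.55 = 0.428169 m/s

0.428169 m/s


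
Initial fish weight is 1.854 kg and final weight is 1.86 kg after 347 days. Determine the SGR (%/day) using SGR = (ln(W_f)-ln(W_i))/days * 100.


ln(W_f) = ln(1.86) = 0.62057649
ln(W_i) = ln(1.854) = 0.61734547
ln(W_f) - ln(W_i) = 0.62057649 - 0.61734547 = 0.00323102
SGR = 0.00323102 / 347 * 100 = 9.3113e-04 %/day

9.3113e-04 %/day


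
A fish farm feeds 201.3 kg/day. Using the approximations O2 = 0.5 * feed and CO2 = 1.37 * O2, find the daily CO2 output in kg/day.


O2 = 201.3 * 0.5 = 100.65
CO2 = 100.65 * 1.37 = 137.8905

137.8905 kg/day


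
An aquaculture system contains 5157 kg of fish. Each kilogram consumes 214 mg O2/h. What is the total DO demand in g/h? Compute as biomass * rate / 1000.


Total O2 consumption (mg/h) = 5157 kg * 214 mg/(kg*h) = 1103598 mg/h
Convert to g/h: 1103598 / 1000 = 1103.598 g/h

1103.598 g/h


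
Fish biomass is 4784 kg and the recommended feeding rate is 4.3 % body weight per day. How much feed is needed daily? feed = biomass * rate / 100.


Feeding rate fraction = 4.3% / 100 = 0.043
Daily feed = 4784 kg * 0.043 = 205.712 kg/day

205.712 kg/day


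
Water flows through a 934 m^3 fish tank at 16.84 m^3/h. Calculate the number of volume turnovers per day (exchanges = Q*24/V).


Daily flow volume = 16.84 m^3/h * 24 h = 404.16 m^3/day
Exchanges = daily flow / tank volume = 404.16 / 934 = 0.432719 exchanges/day

0.432719 exchanges/day


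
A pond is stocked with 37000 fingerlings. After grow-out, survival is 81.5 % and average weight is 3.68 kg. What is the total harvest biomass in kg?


Survivors = 37000 * 81.5/100 = 30155 fish
Harvest biomass = survivors * W_f = 30155 * 3.68 = 110970.4 kg

110970.4 kg


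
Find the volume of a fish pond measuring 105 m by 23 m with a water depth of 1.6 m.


Base area = L * W = 105 * 23 = 2415 m^2
Volume = area * depth = 2415 * 1.6 = 3864 m^3

3864 m^3


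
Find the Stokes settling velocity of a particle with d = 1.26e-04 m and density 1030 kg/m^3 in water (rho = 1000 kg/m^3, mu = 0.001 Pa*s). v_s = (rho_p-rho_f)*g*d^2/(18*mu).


Density difference: rho_p - rho_f = 1030 - 1000 = 30 kg/m^3
d^2 = (1.26e-04)^2 = 1.5876e-08 m^2
Numerator = (rho_p - rho_f) * g * d^2 = 30 * 9.81 * 1.5876e-08 = 4.6723068e-06
Denominator = 18 * mu = 18 * 0.001 = 0.018
v_s = 4.6723068e-06 / 0.018 = 2.59573e-04 m/s
Check: Re = rho_f * v_s * d / mu = 1000 * 2.59573e-04 * 1.26e-04 / 0.001 = 0.0327 < 1, so Stokes' law applies.

2.59573e-04 m/s


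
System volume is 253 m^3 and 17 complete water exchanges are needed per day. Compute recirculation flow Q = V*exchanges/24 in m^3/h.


Daily recirculation volume = 253 m^3 * 17 = 4301 m^3/day
Flow rate Q = daily volume / 24 h = 4301 / 24 = 179.208 m^3/h

179.208 m^3/h


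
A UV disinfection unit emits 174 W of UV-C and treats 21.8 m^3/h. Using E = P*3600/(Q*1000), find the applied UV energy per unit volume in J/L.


Energy delivered per hour = 174 W * 3600 s = 626400 J/h
Volume treated per hour = 21.8 m^3/h * 1000 = 21800 L/h
dose = 626400 / 21800 = 28.7339 J/L

28.7339 J/L


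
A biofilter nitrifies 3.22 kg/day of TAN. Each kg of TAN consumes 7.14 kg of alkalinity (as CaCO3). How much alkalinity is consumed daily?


Alkalinity factor: 7.14 kg CaCO3 consumed per kg TAN nitrified
alk = 3.22 kg TAN * 7.14 = 22.9908 kg CaCO3/day

22.9908 kg CaCO3/day


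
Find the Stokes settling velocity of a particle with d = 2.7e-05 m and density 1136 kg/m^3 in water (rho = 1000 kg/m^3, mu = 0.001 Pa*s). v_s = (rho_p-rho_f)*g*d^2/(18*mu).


Density difference: rho_p - rho_f = 1136 - 1000 = 136 kg/m^3
d^2 = (2.7e-05)^2 = 7.29e-10 m^2
Numerator = (rho_p - rho_f) * g * d^2 = 136 * 9.81 * 7.29e-10 = 9.7260264e-07
Denominator = 18 * mu = 18 * 0.001 = 0.018
v_s = 9.7260264e-07 / 0.018 = 5.40335e-05 m/s
Check: Re = rho_f * v_s * d / mu = 1000 * 5.40335e-05 * 2.7e-05 / 0.001 = 0.00146 < 1, so Stokes' law applies.

5.40335e-05 m/s


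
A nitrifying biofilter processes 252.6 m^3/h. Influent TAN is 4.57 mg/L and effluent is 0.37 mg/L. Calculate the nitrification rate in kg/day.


Concentration drop: TAN_in - TAN_out = 4.57 - 0.37 = 4.2 mg/L
Hourly TAN removed = Q * dTAN = 252.6 m^3/h * 4.2 mg/L = 1060.92 g/h  (m^3/h * mg/L = g/h)
Daily TAN removed = 1060.92 * 24 = 25462.08 g/day
Convert to kg/day: 25462.08 / 1000 = 25.46208 kg/day

25.46208 kg/day


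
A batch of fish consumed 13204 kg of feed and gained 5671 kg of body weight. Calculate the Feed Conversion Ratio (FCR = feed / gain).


FCR = feed consumed / weight gained
FCR = 13204 kg / 5671 kg = 2.32834

2.32834


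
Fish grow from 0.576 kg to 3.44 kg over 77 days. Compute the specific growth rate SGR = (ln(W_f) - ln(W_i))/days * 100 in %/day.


ln(W_f) = ln(3.44) = 1.2354715
ln(W_i) = ln(0.576) = -0.55164762
ln(W_f) - ln(W_i) = 1.2354715 - -0.55164762 = 1.7871191
SGR = 1.7871191 / 77 * 100 = 2.32093 %/day

2.32093 %/day


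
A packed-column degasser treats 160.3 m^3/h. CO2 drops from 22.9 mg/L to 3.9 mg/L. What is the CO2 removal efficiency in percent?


CO2_out / CO2_in = 3.9 / 22.9 = 0.17030568
Fraction remaining = 0.17030568
efficiency = (1 - 0.17030568) * 100 = 82.9694 %

82.9694 %


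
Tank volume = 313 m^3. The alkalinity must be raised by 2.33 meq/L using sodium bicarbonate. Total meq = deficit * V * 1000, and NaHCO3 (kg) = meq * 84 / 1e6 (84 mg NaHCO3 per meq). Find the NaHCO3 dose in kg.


Tank volume in L = 313 m^3 * 1000 = 313000 L
Total meq required = 2.33 meq/L * 313000 L = 729290 meq
NaHCO3 mass = 729290 meq * 84 mg/meq / 1e6 = 61.2604 kg

61.2604 kg


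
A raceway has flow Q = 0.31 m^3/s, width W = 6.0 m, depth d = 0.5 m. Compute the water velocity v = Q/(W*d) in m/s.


Cross-sectional area = W * d = 6.0 * 0.5 = 3 m^2
Velocity = Q / A = 0.31 / 3 = 0.103333 m/s

0.103333 m/s


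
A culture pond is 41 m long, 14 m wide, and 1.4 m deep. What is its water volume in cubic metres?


Base area = L * W = 41 * 14 = 574 m^2
Volume = area * depth = 574 * 1.4 = 803.6 m^3

803.6 m^3


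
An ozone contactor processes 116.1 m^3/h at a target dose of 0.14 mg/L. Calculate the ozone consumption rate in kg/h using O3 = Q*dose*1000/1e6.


O3 demand (mg/h) = Q * dose * 1000 = 116.1 * 0.14 * 1000 = 16254 mg/h
Convert mg to kg: 16254 / 1e6 = 0.016254 kg/h

0.016254 kg/h
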